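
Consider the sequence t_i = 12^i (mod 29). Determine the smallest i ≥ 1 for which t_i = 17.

t_0 = 1, t_1 = 12, t_2 = 28, t_3 = 17, t_4 = 1.
Since t_4 = t_0 = 1, the sequence is periodic with period 4.
The value 17 first appears (with i ≥ 1) at t_3.

3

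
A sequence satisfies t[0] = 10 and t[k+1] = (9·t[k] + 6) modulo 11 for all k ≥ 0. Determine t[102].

t[0] = 10, t[1] = 8, t[2] = 1, t[3] = 4, t[4] = 9, t[5] = 10.
Since t[5] = t[0] = 10, the sequence is periodic with period 5.
So t[102] = t[0 + ((102-0) mod 5)] = t[2] = 1.

1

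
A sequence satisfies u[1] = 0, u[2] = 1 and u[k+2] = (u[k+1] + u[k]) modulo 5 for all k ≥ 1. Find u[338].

2

We have u[1] = 0, u[2] = 1, u[3] = 1, u[4] = 2, u[5] = 3, u[6] = 0, u[7] = 3, u[8] = 3, u[9] = 1, u[10] = 4, u[11] = 0, u[12] = 4, u[13] = 4, u[14] = 3, u[15] = 2, u[16] = 0, u[17] = 2, u[18] = 2, u[19] = 4, u[20] = 1, u[21] = 0, u[22] = 1.
The sequence repeats with period 20.
So u[338] = u[1 + ((338-1) mod 20)] = u[18] = 2.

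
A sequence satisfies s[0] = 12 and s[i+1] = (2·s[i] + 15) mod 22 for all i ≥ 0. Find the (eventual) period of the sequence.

10

Listing terms: s[0] = 12, s[1] = 17, s[2] = 5, s[3] = 3, s[4] = 21, s[5] = 13, s[6] = 19, s[7] = 9, s[8] = 11, s[9] = 15, s[10] = 1, s[11] = 17.
Since s[11] = s[1] = 17, the sequence is eventually periodic: after a pre-period of length 1 it cycles with period 10.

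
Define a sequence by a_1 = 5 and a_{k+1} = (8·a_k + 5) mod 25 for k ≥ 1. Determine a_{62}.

20

a_1 = 5, a_2 = 20, a_3 = 15, a_4 = 0, a_5 = 5.
Since a_5 = a_1 = 5, the sequence is periodic with period 4.
(62 - 1) mod 4 = 1, so a_{62} = a_2 = 20.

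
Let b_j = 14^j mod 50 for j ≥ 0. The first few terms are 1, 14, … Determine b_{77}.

b_0 = 1, b_1 = 14, b_2 = 46, b_3 = 44, b_4 = 16, b_5 = 24, b_6 = 36, b_7 = 4, b_8 = 6, b_9 = 34, b_{10} = 26, b_{11} = 14.
Since b_{11} = b_1 = 14, the sequence is eventually periodic: after a pre-period of length 1 it cycles with period 10.
For j ≥ 1, b_j depends only on (j - 1) mod 10. (77 - 1) mod 10 = 6, so b_{77} = b_7 = 4.

4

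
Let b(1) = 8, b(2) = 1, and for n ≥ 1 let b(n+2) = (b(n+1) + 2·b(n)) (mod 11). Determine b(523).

Listing terms: b(1) = 8; b(2) = 1; b(3) = 6; b(4) = 8; b(5) = 9; b(6) = 3; b(7) = 10; b(8) = 5; b(9) = 3; b(10) = 2; b(11) = 8; b(12) = 1.
The sequence repeats with period 10.
(523 - 1) mod 10 = 2, so b(523) = b(3) = 6.

6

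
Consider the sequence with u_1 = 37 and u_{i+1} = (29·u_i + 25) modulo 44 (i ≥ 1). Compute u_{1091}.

15

u_1 = 37; u_2 = 42; u_3 = 11; u_4 = 36; u_5 = 13; u_6 = 6; u_7 = 23; u_8 = 32; u_9 = 29; u_{10} = 30; u_{11} = 15; u_{12} = 20; u_{13} = 33; u_{14} = 14; u_{15} = 35; u_{16} = 28; u_{17} = 1; u_{18} = 10; u_{19} = 7; u_{20} = 8; u_{21} = 37.
The sequence repeats with period 20.
(1091 - 1) mod 20 = 10, so u_{1091} = u_{11} = 15.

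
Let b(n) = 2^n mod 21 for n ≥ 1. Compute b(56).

4

b(1) = 2, b(2) = 4, b(3) = 8, b(4) = 16, b(5) = 11, b(6) = 1, b(7) = 2.
Since b(7) = b(1) = 2, the sequence is periodic with period 6.
So b(56) = b(1 + ((56-1) mod 6)) = b(2) = 4.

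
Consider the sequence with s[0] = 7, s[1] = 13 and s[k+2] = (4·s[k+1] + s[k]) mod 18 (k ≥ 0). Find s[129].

13

Listing terms: s[0] = 7, s[1] = 13, s[2] = 5, s[3] = 15, s[4] = 11, s[5] = 5, s[6] = 13, s[7] = 3, s[8] = 7, s[9] = 13.
Since (s[8], s[9]) = (s[0], s[1]) = (7, 13) (two consecutive terms determine the rest), the sequence is periodic with period 8.
(129 - 0) mod 8 = 1, so s[129] = s[1] = 13.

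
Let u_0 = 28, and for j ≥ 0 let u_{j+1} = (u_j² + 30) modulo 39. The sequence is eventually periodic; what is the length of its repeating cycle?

Listing terms: u_0 = 28; u_1 = 34; u_2 = 16; u_3 = 13; u_4 = 4; u_5 = 7; u_6 = 1; u_7 = 31; u_8 = 16.
Since u_8 = u_2 = 16, the sequence is eventually periodic: after a pre-period of length 2 it cycles with period 6.

6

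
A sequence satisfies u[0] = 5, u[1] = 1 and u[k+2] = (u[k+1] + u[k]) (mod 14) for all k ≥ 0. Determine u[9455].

Computing terms: u[0] = 5,  u[1] = 1,  u[2] = 6,  u[3] = 7,  u[4] = 13,  u[5] = 6,  u[6] = 5,  u[7] = 11,  u[8] = 2,  u[9] = 13,  u[10] = 1,  u[11] = 0,  u[12] = 1,  u[13] = 1,  u[14] = 2,  u[15] = 3,  u[16] = 5,  u[17] = 8,  u[18] = 13,  u[19] = 7,  u[20] = 6,  u[21] = 13,  u[22] = 5,  u[23] = 4,  u[24] = 9,  u[25] = 13,  u[26] = 8,  u[27] = 7,  u[28] = 1,  u[29] = 8,  u[30] = 9,  u[31] = 3,  u[32] = 12,  u[33] = 1,  u[34] = 13,  u[35] = 0,  u[36] = 13,  u[37] = 13,  u[38] = 12,  u[39] = 11,  u[40] = 9,  u[41] = 6,  u[42] = 1,  u[43] = 7,  u[44] = 8,  u[45] = 1,  u[46] = 9,  u[47] = 10,  u[48] = 5,  u[49] = 1.
The sequence repeats with period 48.
(9455 - 0) mod 48 = 47, so u[9455] = u[47] = 10.

10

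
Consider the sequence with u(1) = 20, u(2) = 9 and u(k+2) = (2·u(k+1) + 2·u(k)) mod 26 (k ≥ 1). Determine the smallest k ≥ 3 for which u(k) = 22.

Computing terms: u(1) = 20,  u(2) = 9,  u(3) = 6,  u(4) = 4,  u(5) = 20,  u(6) = 22,  u(7) = 6,  u(8) = 4.
Since (u(7), u(8)) = (u(3), u(4)) = (6, 4) (two consecutive terms determine the rest), the sequence is eventually periodic: after a pre-period of length 2 it cycles with period 4.
The value 22 first appears (with k ≥ 3) at u(6).

6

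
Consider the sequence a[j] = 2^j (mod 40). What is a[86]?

a[1] = 2; a[2] = 4; a[3] = 8; a[4] = 16; a[5] = 32; a[6] = 24; a[7] = 8.
Since a[7] = a[3] = 8, the sequence is eventually periodic: after a pre-period of length 2 it cycles with period 4.
For j ≥ 3, a[j] depends only on (j - 3) mod 4. (86 - 3) mod 4 = 3, so a[86] = a[6] = 24.

24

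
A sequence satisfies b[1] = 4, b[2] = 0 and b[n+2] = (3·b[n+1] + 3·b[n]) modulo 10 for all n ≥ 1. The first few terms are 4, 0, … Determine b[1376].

6

Listing terms: b[1] = 4, b[2] = 0, b[3] = 2, b[4] = 6, b[5] = 4, b[6] = 0.
The sequence repeats with period 4.
(1376 - 1) mod 4 = 3, so b[1376] = b[4] = 6.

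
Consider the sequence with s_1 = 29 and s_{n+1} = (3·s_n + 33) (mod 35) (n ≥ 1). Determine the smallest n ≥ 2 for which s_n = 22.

We have s_1 = 29; s_2 = 15; s_3 = 8; s_4 = 22; s_5 = 29.
The sequence repeats with period 4.
The value 22 first appears (with n ≥ 2) at s_4.

4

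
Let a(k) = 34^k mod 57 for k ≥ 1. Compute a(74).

Computing terms: a(1) = 34, a(2) = 16, a(3) = 31, a(4) = 28, a(5) = 40, a(6) = 49, a(7) = 13, a(8) = 43, a(9) = 37, a(10) = 4, a(11) = 22, a(12) = 7, a(13) = 10, a(14) = 55, a(15) = 46, a(16) = 25, a(17) = 52, a(18) = 1, a(19) = 34.
The sequence repeats with period 18.
So a(74) = a(1 + ((74-1) mod 18)) = a(2) = 16.

16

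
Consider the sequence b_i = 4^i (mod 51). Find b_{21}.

Listing terms: b_0 = 1; b_1 = 4; b_2 = 16; b_3 = 13; b_4 = 1.
Since b_4 = b_0 = 1, the sequence is periodic with period 4.
So b_{21} = b_{0 + ((21-0) mod 4)} = b_1 = 4.

4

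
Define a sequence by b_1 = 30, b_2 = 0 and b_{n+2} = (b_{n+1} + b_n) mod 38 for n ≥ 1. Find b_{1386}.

8

We have b_1 = 30; b_2 = 0; b_3 = 30; b_4 = 30; b_5 = 22; b_6 = 14; b_7 = 36; b_8 = 12; b_9 = 10; b_{10} = 22; b_{11} = 32; b_{12} = 16; b_{13} = 10; b_{14} = 26; b_{15} = 36; b_{16} = 24; b_{17} = 22; b_{18} = 8; b_{19} = 30; b_{20} = 0.
The sequence repeats with period 18.
So b_{1386} = b_{1 + ((1386-1) mod 18)} = b_{18} = 8.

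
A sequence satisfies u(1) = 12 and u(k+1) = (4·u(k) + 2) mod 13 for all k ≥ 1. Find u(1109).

Computing terms: u(1) = 12, u(2) = 11, u(3) = 7, u(4) = 4, u(5) = 5, u(6) = 9, u(7) = 12.
The sequence repeats with period 6.
So u(1109) = u(1 + ((1109-1) mod 6)) = u(5) = 5.

5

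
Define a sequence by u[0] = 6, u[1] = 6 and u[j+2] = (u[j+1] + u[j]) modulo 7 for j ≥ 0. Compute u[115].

We have u[0] = 6, u[1] = 6, u[2] = 5, u[3] = 4, u[4] = 2, u[5] = 6, u[6] = 1, u[7] = 0, u[8] = 1, u[9] = 1, u[10] = 2, u[11] = 3, u[12] = 5, u[13] = 1, u[14] = 6, u[15] = 0, u[16] = 6, u[17] = 6.
The sequence repeats with period 16.
(115 - 0) mod 16 = 3, so u[115] = u[3] = 4.

4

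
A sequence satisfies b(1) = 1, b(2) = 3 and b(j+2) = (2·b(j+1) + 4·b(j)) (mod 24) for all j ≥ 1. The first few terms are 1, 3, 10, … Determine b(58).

Computing terms: b(1) = 1; b(2) = 3; b(3) = 10; b(4) = 8; b(5) = 8; b(6) = 0; b(7) = 8; b(8) = 16; b(9) = 16; b(10) = 0; b(11) = 16; b(12) = 8; b(13) = 8.
Since (b(12), b(13)) = (b(4), b(5)) = (8, 8) (two consecutive terms determine the rest), the sequence is eventually periodic: after a pre-period of length 3 it cycles with period 8.
For j ≥ 4, b(j) depends only on (j - 4) mod 8. (58 - 4) mod 8 = 6, so b(58) = b(10) = 0.

0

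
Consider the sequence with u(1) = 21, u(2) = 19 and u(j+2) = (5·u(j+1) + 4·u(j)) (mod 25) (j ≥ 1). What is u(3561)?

Computing terms: u(1) = 21, u(2) = 19, u(3) = 4, u(4) = 21, u(5) = 21, u(6) = 14, u(7) = 4, u(8) = 1, u(9) = 21, u(10) = 9, u(11) = 4, u(12) = 6, u(13) = 21, u(14) = 4, u(15) = 4, u(16) = 11, u(17) = 21, u(18) = 24, u(19) = 4, u(20) = 16, u(21) = 21, u(22) = 19.
The sequence repeats with period 20.
(3561 - 1) mod 20 = 0, so u(3561) = u(1) = 21.

21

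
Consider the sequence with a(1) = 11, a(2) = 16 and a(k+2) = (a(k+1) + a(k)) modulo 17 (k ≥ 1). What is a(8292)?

Listing terms: a(1) = 11; a(2) = 16; a(3) = 10; a(4) = 9; a(5) = 2; a(6) = 11; a(7) = 13; a(8) = 7; a(9) = 3; a(10) = 10; a(11) = 13; a(12) = 6; a(13) = 2; a(14) = 8; a(15) = 10; a(16) = 1; a(17) = 11; a(18) = 12; a(19) = 6; a(20) = 1; a(21) = 7; a(22) = 8; a(23) = 15; a(24) = 6; a(25) = 4; a(26) = 10; a(27) = 14; a(28) = 7; a(29) = 4; a(30) = 11; a(31) = 15; a(32) = 9; a(33) = 7; a(34) = 16; a(35) = 6; a(36) = 5; a(37) = 11; a(38) = 16.
Since (a(37), a(38)) = (a(1), a(2)) = (11, 16) (two consecutive terms determine the rest), the sequence is periodic with period 36.
So a(8292) = a(1 + ((8292-1) mod 36)) = a(12) = 6.

6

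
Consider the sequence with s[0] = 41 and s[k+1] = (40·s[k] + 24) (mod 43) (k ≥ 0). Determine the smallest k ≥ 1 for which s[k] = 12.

10

s[0] = 41, s[1] = 30, s[2] = 20, s[3] = 7, s[4] = 3, s[5] = 15, s[6] = 22, s[7] = 1, s[8] = 21, s[9] = 4, s[10] = 12, s[11] = 31, s[12] = 17, s[13] = 16, s[14] = 19, s[15] = 10, s[16] = 37, s[17] = 42, s[18] = 27, s[19] = 29, s[20] = 23, s[21] = 41.
Since s[21] = s[0] = 41, the sequence is periodic with period 21.
The value 12 first appears (with k ≥ 1) at s[10].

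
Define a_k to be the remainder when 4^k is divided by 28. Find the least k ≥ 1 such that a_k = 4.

We have a_0 = 1; a_1 = 4; a_2 = 16; a_3 = 8; a_4 = 4.
Since a_4 = a_1 = 4, the sequence is eventually periodic: after a pre-period of length 1 it cycles with period 3.
The value 4 first appears (with k ≥ 1) at a_1.

1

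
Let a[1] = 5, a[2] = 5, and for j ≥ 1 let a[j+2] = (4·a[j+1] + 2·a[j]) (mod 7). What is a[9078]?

a[1] = 5; a[2] = 5; a[3] = 2; a[4] = 4; a[5] = 6; a[6] = 4; a[7] = 0; a[8] = 1; a[9] = 4; a[10] = 4; a[11] = 3; a[12] = 6; a[13] = 2; a[14] = 6; a[15] = 0; a[16] = 5; a[17] = 6; a[18] = 6; a[19] = 1; a[20] = 2; a[21] = 3; a[22] = 2; a[23] = 0; a[24] = 4; a[25] = 2; a[26] = 2; a[27] = 5; a[28] = 3; a[29] = 1; a[30] = 3; a[31] = 0; a[32] = 6; a[33] = 3; a[34] = 3; a[35] = 4; a[36] = 1; a[37] = 5; a[38] = 1; a[39] = 0; a[40] = 2; a[41] = 1; a[42] = 1; a[43] = 6; a[44] = 5; a[45] = 4; a[46] = 5; a[47] = 0; a[48] = 3; a[49] = 5; a[50] = 5.
Since (a[49], a[50]) = (a[1], a[2]) = (5, 5) (two consecutive terms determine the rest), the sequence is periodic with period 48.
So a[9078] = a[1 + ((9078-1) mod 48)] = a[6] = 4.

4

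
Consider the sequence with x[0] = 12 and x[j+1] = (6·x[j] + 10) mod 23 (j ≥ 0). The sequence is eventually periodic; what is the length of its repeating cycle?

Computing terms: x[0] = 12,  x[1] = 13,  x[2] = 19,  x[3] = 9,  x[4] = 18,  x[5] = 3,  x[6] = 5,  x[7] = 17,  x[8] = 20,  x[9] = 15,  x[10] = 8,  x[11] = 12.
The sequence repeats with period 11.

11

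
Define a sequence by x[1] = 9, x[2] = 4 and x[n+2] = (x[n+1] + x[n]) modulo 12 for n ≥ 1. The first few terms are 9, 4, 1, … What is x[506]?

4

Computing terms: x[1] = 9,  x[2] = 4,  x[3] = 1,  x[4] = 5,  x[5] = 6,  x[6] = 11,  x[7] = 5,  x[8] = 4,  x[9] = 9,  x[10] = 1,  x[11] = 10,  x[12] = 11,  x[13] = 9,  x[14] = 8,  x[15] = 5,  x[16] = 1,  x[17] = 6,  x[18] = 7,  x[19] = 1,  x[20] = 8,  x[21] = 9,  x[22] = 5,  x[23] = 2,  x[24] = 7,  x[25] = 9,  x[26] = 4.
Since (x[25], x[26]) = (x[1], x[2]) = (9, 4) (two consecutive terms determine the rest), the sequence is periodic with period 24.
(506 - 1) mod 24 = 1, so x[506] = x[2] = 4.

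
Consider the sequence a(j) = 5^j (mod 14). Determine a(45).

13

Listing terms: a(0) = 1, a(1) = 5, a(2) = 11, a(3) = 13, a(4) = 9, a(5) = 3, a(6) = 1.
The sequence repeats with period 6.
(45 - 0) mod 6 = 3, so a(45) = a(3) = 13.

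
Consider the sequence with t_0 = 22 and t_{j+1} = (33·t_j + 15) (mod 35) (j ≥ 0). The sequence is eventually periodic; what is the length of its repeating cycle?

Computing terms: t_0 = 22; t_1 = 6; t_2 = 3; t_3 = 9; t_4 = 32; t_5 = 21; t_6 = 8; t_7 = 34; t_8 = 17; t_9 = 16; t_{10} = 18; t_{11} = 14; t_{12} = 22.
Since t_{12} = t_0 = 22, the sequence is periodic with period 12.

12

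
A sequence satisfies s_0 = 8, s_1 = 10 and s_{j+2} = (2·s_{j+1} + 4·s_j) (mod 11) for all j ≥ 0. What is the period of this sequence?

10

Computing terms: s_0 = 8, s_1 = 10, s_2 = 8, s_3 = 1, s_4 = 1, s_5 = 6, s_6 = 5, s_7 = 1, s_8 = 0, s_9 = 4, s_{10} = 8, s_{11} = 10.
Since (s_{10}, s_{11}) = (s_0, s_1) = (8, 10) (two consecutive terms determine the rest), the sequence is periodic with period 10.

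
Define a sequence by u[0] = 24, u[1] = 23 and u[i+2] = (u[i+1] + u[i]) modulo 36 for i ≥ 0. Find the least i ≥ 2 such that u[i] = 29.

10

We have u[0] = 24; u[1] = 23; u[2] = 11; u[3] = 34; u[4] = 9; u[5] = 7; u[6] = 16; u[7] = 23; u[8] = 3; u[9] = 26; u[10] = 29; u[11] = 19; u[12] = 12; u[13] = 31; u[14] = 7; u[15] = 2; u[16] = 9; u[17] = 11; u[18] = 20; u[19] = 31; u[20] = 15; u[21] = 10; u[22] = 25; u[23] = 35; u[24] = 24; u[25] = 23.
Since (u[24], u[25]) = (u[0], u[1]) = (24, 23) (two consecutive terms determine the rest), the sequence is periodic with period 24.
The value 29 first appears (with i ≥ 2) at u[10].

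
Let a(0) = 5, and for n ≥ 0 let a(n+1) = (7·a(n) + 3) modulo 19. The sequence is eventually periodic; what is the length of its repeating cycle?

Listing terms: a(0) = 5; a(1) = 0; a(2) = 3; a(3) = 5.
Since a(3) = a(0) = 5, the sequence is periodic with period 3.

3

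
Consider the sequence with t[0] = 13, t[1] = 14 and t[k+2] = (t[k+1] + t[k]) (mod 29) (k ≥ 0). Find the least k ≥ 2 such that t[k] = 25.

7

Listing terms: t[0] = 13; t[1] = 14; t[2] = 27; t[3] = 12; t[4] = 10; t[5] = 22; t[6] = 3; t[7] = 25; t[8] = 28; t[9] = 24; t[10] = 23; t[11] = 18; t[12] = 12; t[13] = 1; t[14] = 13; t[15] = 14.
Since (t[14], t[15]) = (t[0], t[1]) = (13, 14) (two consecutive terms determine the rest), the sequence is periodic with period 14.
The value 25 first appears (with k ≥ 2) at t[7].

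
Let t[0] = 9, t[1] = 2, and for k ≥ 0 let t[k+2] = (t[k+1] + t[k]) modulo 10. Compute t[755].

t[0] = 9,  t[1] = 2,  t[2] = 1,  t[3] = 3,  t[4] = 4,  t[5] = 7,  t[6] = 1,  t[7] = 8,  t[8] = 9,  t[9] = 7,  t[10] = 6,  t[11] = 3,  t[12] = 9,  t[13] = 2.
Since (t[12], t[13]) = (t[0], t[1]) = (9, 2) (two consecutive terms determine the rest), the sequence is periodic with period 12.
(755 - 0) mod 12 = 11, so t[755] = t[11] = 3.

3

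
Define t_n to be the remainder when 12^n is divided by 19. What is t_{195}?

18

t_1 = 12; t_2 = 11; t_3 = 18; t_4 = 7; t_5 = 8; t_6 = 1; t_7 = 12.
Since t_7 = t_1 = 12, the sequence is periodic with period 6.
So t_{195} = t_{1 + ((195-1) mod 6)} = t_3 = 18.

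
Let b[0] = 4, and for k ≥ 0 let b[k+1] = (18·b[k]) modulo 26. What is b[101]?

20

Computing terms: b[0] = 4; b[1] = 20; b[2] = 22; b[3] = 6; b[4] = 4.
Since b[4] = b[0] = 4, the sequence is periodic with period 4.
(101 - 0) mod 4 = 1, so b[101] = b[1] = 20.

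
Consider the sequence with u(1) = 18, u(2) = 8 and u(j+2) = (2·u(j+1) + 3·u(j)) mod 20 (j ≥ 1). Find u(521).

18

u(1) = 18; u(2) = 8; u(3) = 10; u(4) = 4; u(5) = 18; u(6) = 8.
Since (u(5), u(6)) = (u(1), u(2)) = (18, 8) (two consecutive terms determine the rest), the sequence is periodic with period 4.
So u(521) = u(1 + ((521-1) mod 4)) = u(1) = 18.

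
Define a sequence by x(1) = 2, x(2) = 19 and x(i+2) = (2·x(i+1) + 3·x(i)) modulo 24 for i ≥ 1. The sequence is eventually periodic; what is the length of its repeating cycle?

Computing terms: x(1) = 2; x(2) = 19; x(3) = 20; x(4) = 1; x(5) = 14; x(6) = 7; x(7) = 8; x(8) = 13; x(9) = 2; x(10) = 19.
The sequence repeats with period 8.

8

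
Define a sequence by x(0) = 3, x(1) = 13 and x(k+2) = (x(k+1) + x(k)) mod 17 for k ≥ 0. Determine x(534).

Listing terms: x(0) = 3, x(1) = 13, x(2) = 16, x(3) = 12, x(4) = 11, x(5) = 6, x(6) = 0, x(7) = 6, x(8) = 6, x(9) = 12, x(10) = 1, x(11) = 13, x(12) = 14, x(13) = 10, x(14) = 7, x(15) = 0, x(16) = 7, x(17) = 7, x(18) = 14, x(19) = 4, x(20) = 1, x(21) = 5, x(22) = 6, x(23) = 11, x(24) = 0, x(25) = 11, x(26) = 11, x(27) = 5, x(28) = 16, x(29) = 4, x(30) = 3, x(31) = 7, x(32) = 10, x(33) = 0, x(34) = 10, x(35) = 10, x(36) = 3, x(37) = 13.
Since (x(36), x(37)) = (x(0), x(1)) = (3, 13) (two consecutive terms determine the rest), the sequence is periodic with period 36.
(534 - 0) mod 36 = 30, so x(534) = x(30) = 3.

3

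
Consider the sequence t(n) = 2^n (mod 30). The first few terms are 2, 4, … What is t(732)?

16

We have t(1) = 2,  t(2) = 4,  t(3) = 8,  t(4) = 16,  t(5) = 2.
Since t(5) = t(1) = 2, the sequence is periodic with period 4.
So t(732) = t(1 + ((732-1) mod 4)) = t(4) = 16.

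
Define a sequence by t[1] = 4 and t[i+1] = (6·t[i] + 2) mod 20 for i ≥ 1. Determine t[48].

18

t[1] = 4; t[2] = 6; t[3] = 18; t[4] = 10; t[5] = 2; t[6] = 14; t[7] = 6.
Since t[7] = t[2] = 6, the sequence is eventually periodic: after a pre-period of length 1 it cycles with period 5.
For i ≥ 2, t[i] depends only on (i - 2) mod 5. (48 - 2) mod 5 = 1, so t[48] = t[3] = 18.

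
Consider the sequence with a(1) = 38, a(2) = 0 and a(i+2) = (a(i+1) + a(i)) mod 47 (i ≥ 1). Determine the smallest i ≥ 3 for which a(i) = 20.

Computing terms: a(1) = 38; a(2) = 0; a(3) = 38; a(4) = 38; a(5) = 29; a(6) = 20; a(7) = 2; a(8) = 22; a(9) = 24; a(10) = 46; a(11) = 23; a(12) = 22; a(13) = 45; a(14) = 20; a(15) = 18; a(16) = 38; a(17) = 9; a(18) = 0; a(19) = 9; a(20) = 9; a(21) = 18; a(22) = 27; a(23) = 45; a(24) = 25; a(25) = 23; a(26) = 1; a(27) = 24; a(28) = 25; a(29) = 2; a(30) = 27; a(31) = 29; a(32) = 9; a(33) = 38; a(34) = 0.
The sequence repeats with period 32.
The value 20 first appears (with i ≥ 3) at a(6).

6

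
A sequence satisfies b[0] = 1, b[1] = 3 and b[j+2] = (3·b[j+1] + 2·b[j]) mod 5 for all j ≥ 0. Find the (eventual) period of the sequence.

24

Listing terms: b[0] = 1,  b[1] = 3,  b[2] = 1,  b[3] = 4,  b[4] = 4,  b[5] = 0,  b[6] = 3,  b[7] = 4,  b[8] = 3,  b[9] = 2,  b[10] = 2,  b[11] = 0,  b[12] = 4,  b[13] = 2,  b[14] = 4,  b[15] = 1,  b[16] = 1,  b[17] = 0,  b[18] = 2,  b[19] = 1,  b[20] = 2,  b[21] = 3,  b[22] = 3,  b[23] = 0,  b[24] = 1,  b[25] = 3.
Since (b[24], b[25]) = (b[0], b[1]) = (1, 3) (two consecutive terms determine the rest), the sequence is periodic with period 24.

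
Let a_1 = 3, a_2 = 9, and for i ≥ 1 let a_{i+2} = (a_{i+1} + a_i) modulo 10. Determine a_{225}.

8

Computing terms: a_1 = 3, a_2 = 9, a_3 = 2, a_4 = 1, a_5 = 3, a_6 = 4, a_7 = 7, a_8 = 1, a_9 = 8, a_{10} = 9, a_{11} = 7, a_{12} = 6, a_{13} = 3, a_{14} = 9.
The sequence repeats with period 12.
(225 - 1) mod 12 = 8, so a_{225} = a_9 = 8.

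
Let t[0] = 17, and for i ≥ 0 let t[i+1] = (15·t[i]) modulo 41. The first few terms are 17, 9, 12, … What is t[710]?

We have t[0] = 17; t[1] = 9; t[2] = 12; t[3] = 16; t[4] = 35; t[5] = 33; t[6] = 3; t[7] = 4; t[8] = 19; t[9] = 39; t[10] = 11; t[11] = 1; t[12] = 15; t[13] = 20; t[14] = 13; t[15] = 31; t[16] = 14; t[17] = 5; t[18] = 34; t[19] = 18; t[20] = 24; t[21] = 32; t[22] = 29; t[23] = 25; t[24] = 6; t[25] = 8; t[26] = 38; t[27] = 37; t[28] = 22; t[29] = 2; t[30] = 30; t[31] = 40; t[32] = 26; t[33] = 21; t[34] = 28; t[35] = 10; t[36] = 27; t[37] = 36; t[38] = 7; t[39] = 23; t[40] = 17.
Since t[40] = t[0] = 17, the sequence is periodic with period 40.
(710 - 0) mod 40 = 30, so t[710] = t[30] = 30.

30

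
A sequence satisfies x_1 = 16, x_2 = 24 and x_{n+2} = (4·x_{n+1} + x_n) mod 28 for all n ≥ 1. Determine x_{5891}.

We have x_1 = 16; x_2 = 24; x_3 = 0; x_4 = 24; x_5 = 12; x_6 = 16; x_7 = 20; x_8 = 12; x_9 = 12; x_{10} = 4; x_{11} = 0; x_{12} = 4; x_{13} = 16; x_{14} = 12; x_{15} = 8; x_{16} = 16; x_{17} = 16; x_{18} = 24.
The sequence repeats with period 16.
(5891 - 1) mod 16 = 2, so x_{5891} = x_3 = 0.

0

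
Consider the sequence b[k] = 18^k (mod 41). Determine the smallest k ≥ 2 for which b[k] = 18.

6

Listing terms: b[1] = 18; b[2] = 37; b[3] = 10; b[4] = 16; b[5] = 1; b[6] = 18.
The sequence repeats with period 5.
The value 18 next appears (with k ≥ 2) at b[6].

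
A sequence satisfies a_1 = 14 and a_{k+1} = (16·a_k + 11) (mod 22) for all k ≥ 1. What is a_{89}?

1

a_1 = 14; a_2 = 15; a_3 = 9; a_4 = 1; a_5 = 5; a_6 = 3; a_7 = 15.
Since a_7 = a_2 = 15, the sequence is eventually periodic: after a pre-period of length 1 it cycles with period 5.
For k ≥ 2, a_k depends only on (k - 2) mod 5. (89 - 2) mod 5 = 2, so a_{89} = a_4 = 1.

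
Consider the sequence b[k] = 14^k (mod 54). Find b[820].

40

Computing terms: b[1] = 14,  b[2] = 34,  b[3] = 44,  b[4] = 22,  b[5] = 38,  b[6] = 46,  b[7] = 50,  b[8] = 52,  b[9] = 26,  b[10] = 40,  b[11] = 20,  b[12] = 10,  b[13] = 32,  b[14] = 16,  b[15] = 8,  b[16] = 4,  b[17] = 2,  b[18] = 28,  b[19] = 14.
The sequence repeats with period 18.
So b[820] = b[1 + ((820-1) mod 18)] = b[10] = 40.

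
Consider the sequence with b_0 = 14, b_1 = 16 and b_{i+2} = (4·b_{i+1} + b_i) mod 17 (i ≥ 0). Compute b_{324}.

14

Listing terms: b_0 = 14,  b_1 = 16,  b_2 = 10,  b_3 = 5,  b_4 = 13,  b_5 = 6,  b_6 = 3,  b_7 = 1,  b_8 = 7,  b_9 = 12,  b_{10} = 4,  b_{11} = 11,  b_{12} = 14,  b_{13} = 16.
The sequence repeats with period 12.
(324 - 0) mod 12 = 0, so b_{324} = b_0 = 14.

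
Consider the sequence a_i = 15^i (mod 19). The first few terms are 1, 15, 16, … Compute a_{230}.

Listing terms: a_0 = 1; a_1 = 15; a_2 = 16; a_3 = 12; a_4 = 9; a_5 = 2; a_6 = 11; a_7 = 13; a_8 = 5; a_9 = 18; a_{10} = 4; a_{11} = 3; a_{12} = 7; a_{13} = 10; a_{14} = 17; a_{15} = 8; a_{16} = 6; a_{17} = 14; a_{18} = 1.
The sequence repeats with period 18.
(230 - 0) mod 18 = 14, so a_{230} = a_{14} = 17.

17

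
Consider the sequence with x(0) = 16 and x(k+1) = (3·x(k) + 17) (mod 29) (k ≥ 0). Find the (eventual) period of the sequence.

We have x(0) = 16; x(1) = 7; x(2) = 9; x(3) = 15; x(4) = 4; x(5) = 0; x(6) = 17; x(7) = 10; x(8) = 18; x(9) = 13; x(10) = 27; x(11) = 11; x(12) = 21; x(13) = 22; x(14) = 25; x(15) = 5; x(16) = 3; x(17) = 26; x(18) = 8; x(19) = 12; x(20) = 24; x(21) = 2; x(22) = 23; x(23) = 28; x(24) = 14; x(25) = 1; x(26) = 20; x(27) = 19; x(28) = 16.
Since x(28) = x(0) = 16, the sequence is periodic with period 28.

28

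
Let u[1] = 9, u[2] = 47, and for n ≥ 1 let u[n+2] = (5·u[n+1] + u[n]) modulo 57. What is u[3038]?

Computing terms: u[1] = 9; u[2] = 47; u[3] = 16; u[4] = 13; u[5] = 24; u[6] = 19; u[7] = 5; u[8] = 44; u[9] = 54; u[10] = 29; u[11] = 28; u[12] = 55; u[13] = 18; u[14] = 31; u[15] = 2; u[16] = 41; u[17] = 36; u[18] = 50; u[19] = 1; u[20] = 55; u[21] = 48; u[22] = 10; u[23] = 41; u[24] = 44; u[25] = 33; u[26] = 38; u[27] = 52; u[28] = 13; u[29] = 3; u[30] = 28; u[31] = 29; u[32] = 2; u[33] = 39; u[34] = 26; u[35] = 55; u[36] = 16; u[37] = 21; u[38] = 7; u[39] = 56; u[40] = 2; u[41] = 9; u[42] = 47.
The sequence repeats with period 40.
(3038 - 1) mod 40 = 37, so u[3038] = u[38] = 7.

7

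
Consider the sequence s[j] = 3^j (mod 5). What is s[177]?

3

Computing terms: s[1] = 3; s[2] = 4; s[3] = 2; s[4] = 1; s[5] = 3.
The sequence repeats with period 4.
(177 - 1) mod 4 = 0, so s[177] = s[1] = 3.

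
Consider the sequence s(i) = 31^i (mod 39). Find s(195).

34

s(0) = 1, s(1) = 31, s(2) = 25, s(3) = 34, s(4) = 1.
The sequence repeats with period 4.
(195 - 0) mod 4 = 3, so s(195) = s(3) = 34.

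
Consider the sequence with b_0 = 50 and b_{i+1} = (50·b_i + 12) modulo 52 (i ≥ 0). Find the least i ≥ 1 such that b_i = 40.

We have b_0 = 50,  b_1 = 16,  b_2 = 32,  b_3 = 0,  b_4 = 12,  b_5 = 40,  b_6 = 36,  b_7 = 44,  b_8 = 28,  b_9 = 8,  b_{10} = 48,  b_{11} = 20,  b_{12} = 24,  b_{13} = 16.
Since b_{13} = b_1 = 16, the sequence is eventually periodic: after a pre-period of length 1 it cycles with period 12.
The value 40 first appears (with i ≥ 1) at b_5.

5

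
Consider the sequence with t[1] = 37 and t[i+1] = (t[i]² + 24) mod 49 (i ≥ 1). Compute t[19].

Computing terms: t[1] = 37, t[2] = 21, t[3] = 24, t[4] = 12, t[5] = 21.
Since t[5] = t[2] = 21, the sequence is eventually periodic: after a pre-period of length 1 it cycles with period 3.
For i ≥ 2, t[i] depends only on (i - 2) mod 3. (19 - 2) mod 3 = 2, so t[19] = t[4] = 12.

12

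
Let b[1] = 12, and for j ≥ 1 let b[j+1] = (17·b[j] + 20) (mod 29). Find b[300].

20

Listing terms: b[1] = 12,  b[2] = 21,  b[3] = 0,  b[4] = 20,  b[5] = 12.
The sequence repeats with period 4.
(300 - 1) mod 4 = 3, so b[300] = b[4] = 20.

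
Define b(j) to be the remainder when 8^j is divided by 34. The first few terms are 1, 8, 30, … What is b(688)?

18

Listing terms: b(0) = 1, b(1) = 8, b(2) = 30, b(3) = 2, b(4) = 16, b(5) = 26, b(6) = 4, b(7) = 32, b(8) = 18, b(9) = 8.
Since b(9) = b(1) = 8, the sequence is eventually periodic: after a pre-period of length 1 it cycles with period 8.
For j ≥ 1, b(j) depends only on (j - 1) mod 8. (688 - 1) mod 8 = 7, so b(688) = b(8) = 18.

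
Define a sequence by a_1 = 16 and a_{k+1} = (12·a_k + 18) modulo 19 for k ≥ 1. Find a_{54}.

3

Listing terms: a_1 = 16; a_2 = 1; a_3 = 11; a_4 = 17; a_5 = 13; a_6 = 3; a_7 = 16.
The sequence repeats with period 6.
So a_{54} = a_{1 + ((54-1) mod 6)} = a_6 = 3.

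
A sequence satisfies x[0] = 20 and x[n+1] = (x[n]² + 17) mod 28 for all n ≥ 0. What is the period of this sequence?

6

Listing terms: x[0] = 20, x[1] = 25, x[2] = 26, x[3] = 21, x[4] = 10, x[5] = 5, x[6] = 14, x[7] = 17, x[8] = 26.
Since x[8] = x[2] = 26, the sequence is eventually periodic: after a pre-period of length 2 it cycles with period 6.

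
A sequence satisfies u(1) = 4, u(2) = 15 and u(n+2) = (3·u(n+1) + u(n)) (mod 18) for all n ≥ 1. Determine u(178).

Listing terms: u(1) = 4; u(2) = 15; u(3) = 13; u(4) = 0; u(5) = 13; u(6) = 3; u(7) = 4; u(8) = 15.
The sequence repeats with period 6.
(178 - 1) mod 6 = 3, so u(178) = u(4) = 0.

0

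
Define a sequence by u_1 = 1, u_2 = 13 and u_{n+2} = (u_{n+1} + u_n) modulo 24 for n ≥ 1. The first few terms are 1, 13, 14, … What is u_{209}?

1

Listing terms: u_1 = 1, u_2 = 13, u_3 = 14, u_4 = 3, u_5 = 17, u_6 = 20, u_7 = 13, u_8 = 9, u_9 = 22, u_{10} = 7, u_{11} = 5, u_{12} = 12, u_{13} = 17, u_{14} = 5, u_{15} = 22, u_{16} = 3, u_{17} = 1, u_{18} = 4, u_{19} = 5, u_{20} = 9, u_{21} = 14, u_{22} = 23, u_{23} = 13, u_{24} = 12, u_{25} = 1, u_{26} = 13.
Since (u_{25}, u_{26}) = (u_1, u_2) = (1, 13) (two consecutive terms determine the rest), the sequence is periodic with period 24.
So u_{209} = u_{1 + ((209-1) mod 24)} = u_{17} = 1.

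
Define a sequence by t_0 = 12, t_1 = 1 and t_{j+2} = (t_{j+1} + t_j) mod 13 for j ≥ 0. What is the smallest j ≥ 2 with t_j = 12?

15

t_0 = 12, t_1 = 1, t_2 = 0, t_3 = 1, t_4 = 1, t_5 = 2, t_6 = 3, t_7 = 5, t_8 = 8, t_9 = 0, t_{10} = 8, t_{11} = 8, t_{12} = 3, t_{13} = 11, t_{14} = 1, t_{15} = 12, t_{16} = 0, t_{17} = 12, t_{18} = 12, t_{19} = 11, t_{20} = 10, t_{21} = 8, t_{22} = 5, t_{23} = 0, t_{24} = 5, t_{25} = 5, t_{26} = 10, t_{27} = 2, t_{28} = 12, t_{29} = 1.
The sequence repeats with period 28.
The value 12 first appears (with j ≥ 2) at t_{15}.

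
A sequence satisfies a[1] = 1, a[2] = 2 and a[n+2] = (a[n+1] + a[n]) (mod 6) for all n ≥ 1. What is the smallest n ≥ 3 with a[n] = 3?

3

Listing terms: a[1] = 1, a[2] = 2, a[3] = 3, a[4] = 5, a[5] = 2, a[6] = 1, a[7] = 3, a[8] = 4, a[9] = 1, a[10] = 5, a[11] = 0, a[12] = 5, a[13] = 5, a[14] = 4, a[15] = 3, a[16] = 1, a[17] = 4, a[18] = 5, a[19] = 3, a[20] = 2, a[21] = 5, a[22] = 1, a[23] = 0, a[24] = 1, a[25] = 1, a[26] = 2.
The sequence repeats with period 24.
The value 3 first appears (with n ≥ 3) at a[3].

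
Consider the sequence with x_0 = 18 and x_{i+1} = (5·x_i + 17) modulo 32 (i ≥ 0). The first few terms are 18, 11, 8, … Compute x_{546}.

Computing terms: x_0 = 18; x_1 = 11; x_2 = 8; x_3 = 25; x_4 = 14; x_5 = 23; x_6 = 4; x_7 = 5; x_8 = 10; x_9 = 3; x_{10} = 0; x_{11} = 17; x_{12} = 6; x_{13} = 15; x_{14} = 28; x_{15} = 29; x_{16} = 2; x_{17} = 27; x_{18} = 24; x_{19} = 9; x_{20} = 30; x_{21} = 7; x_{22} = 20; x_{23} = 21; x_{24} = 26; x_{25} = 19; x_{26} = 16; x_{27} = 1; x_{28} = 22; x_{29} = 31; x_{30} = 12; x_{31} = 13; x_{32} = 18.
Since x_{32} = x_0 = 18, the sequence is periodic with period 32.
(546 - 0) mod 32 = 2, so x_{546} = x_2 = 8.

8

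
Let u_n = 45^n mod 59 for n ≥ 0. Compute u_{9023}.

Computing terms: u_0 = 1, u_1 = 45, u_2 = 19, u_3 = 29, u_4 = 7, u_5 = 20, u_6 = 15, u_7 = 26, u_8 = 49, u_9 = 22, u_{10} = 46, u_{11} = 5, u_{12} = 48, u_{13} = 36, u_{14} = 27, u_{15} = 35, u_{16} = 41, u_{17} = 16, u_{18} = 12, u_{19} = 9, u_{20} = 51, u_{21} = 53, u_{22} = 25, u_{23} = 4, u_{24} = 3, u_{25} = 17, u_{26} = 57, u_{27} = 28, u_{28} = 21, u_{29} = 1.
The sequence repeats with period 29.
(9023 - 0) mod 29 = 4, so u_{9023} = u_4 = 7.

7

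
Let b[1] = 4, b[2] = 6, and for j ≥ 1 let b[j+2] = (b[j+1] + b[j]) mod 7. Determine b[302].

Computing terms: b[1] = 4; b[2] = 6; b[3] = 3; b[4] = 2; b[5] = 5; b[6] = 0; b[7] = 5; b[8] = 5; b[9] = 3; b[10] = 1; b[11] = 4; b[12] = 5; b[13] = 2; b[14] = 0; b[15] = 2; b[16] = 2; b[17] = 4; b[18] = 6.
Since (b[17], b[18]) = (b[1], b[2]) = (4, 6) (two consecutive terms determine the rest), the sequence is periodic with period 16.
So b[302] = b[1 + ((302-1) mod 16)] = b[14] = 0.

0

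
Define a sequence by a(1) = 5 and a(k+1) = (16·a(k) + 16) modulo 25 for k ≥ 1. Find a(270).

a(1) = 5; a(2) = 21; a(3) = 2; a(4) = 23; a(5) = 9; a(6) = 10; a(7) = 1; a(8) = 7; a(9) = 3; a(10) = 14; a(11) = 15; a(12) = 6; a(13) = 12; a(14) = 8; a(15) = 19; a(16) = 20; a(17) = 11; a(18) = 17; a(19) = 13; a(20) = 24; a(21) = 0; a(22) = 16; a(23) = 22; a(24) = 18; a(25) = 4; a(26) = 5.
Since a(26) = a(1) = 5, the sequence is periodic with period 25.
(270 - 1) mod 25 = 19, so a(270) = a(20) = 24.

24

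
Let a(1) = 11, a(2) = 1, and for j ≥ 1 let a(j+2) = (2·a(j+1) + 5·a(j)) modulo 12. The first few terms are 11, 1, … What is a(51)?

9

a(1) = 11; a(2) = 1; a(3) = 9; a(4) = 11; a(5) = 7; a(6) = 9; a(7) = 5; a(8) = 7; a(9) = 3; a(10) = 5; a(11) = 1; a(12) = 3; a(13) = 11; a(14) = 1.
Since (a(13), a(14)) = (a(1), a(2)) = (11, 1) (two consecutive terms determine the rest), the sequence is periodic with period 12.
(51 - 1) mod 12 = 2, so a(51) = a(3) = 9.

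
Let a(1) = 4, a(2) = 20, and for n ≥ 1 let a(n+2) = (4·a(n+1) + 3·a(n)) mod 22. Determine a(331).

a(1) = 4; a(2) = 20; a(3) = 4; a(4) = 10; a(5) = 8; a(6) = 18; a(7) = 8; a(8) = 20; a(9) = 16; a(10) = 14; a(11) = 16; a(12) = 18; a(13) = 10; a(14) = 6; a(15) = 10; a(16) = 14; a(17) = 20; a(18) = 12; a(19) = 20; a(20) = 6; a(21) = 18; a(22) = 2; a(23) = 18; a(24) = 12; a(25) = 14; a(26) = 4; a(27) = 14; a(28) = 2; a(29) = 6; a(30) = 8; a(31) = 6; a(32) = 4; a(33) = 12; a(34) = 16; a(35) = 12; a(36) = 8; a(37) = 2; a(38) = 10; a(39) = 2; a(40) = 16; a(41) = 4; a(42) = 20.
Since (a(41), a(42)) = (a(1), a(2)) = (4, 20) (two consecutive terms determine the rest), the sequence is periodic with period 40.
(331 - 1) mod 40 = 10, so a(331) = a(11) = 16.

16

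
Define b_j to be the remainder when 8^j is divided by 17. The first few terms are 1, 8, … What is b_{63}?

15

b_0 = 1; b_1 = 8; b_2 = 13; b_3 = 2; b_4 = 16; b_5 = 9; b_6 = 4; b_7 = 15; b_8 = 1.
The sequence repeats with period 8.
So b_{63} = b_{0 + ((63-0) mod 8)} = b_7 = 15.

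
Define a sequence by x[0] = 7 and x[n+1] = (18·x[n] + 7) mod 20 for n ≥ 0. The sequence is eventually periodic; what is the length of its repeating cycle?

Computing terms: x[0] = 7,  x[1] = 13,  x[2] = 1,  x[3] = 5,  x[4] = 17,  x[5] = 13.
Since x[5] = x[1] = 13, the sequence is eventually periodic: after a pre-period of length 1 it cycles with period 4.

4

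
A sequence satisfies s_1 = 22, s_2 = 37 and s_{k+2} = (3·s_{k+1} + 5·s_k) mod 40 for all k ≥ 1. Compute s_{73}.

We have s_1 = 22,  s_2 = 37,  s_3 = 21,  s_4 = 8,  s_5 = 9,  s_6 = 27,  s_7 = 6,  s_8 = 33,  s_9 = 9,  s_{10} = 32,  s_{11} = 21,  s_{12} = 23,  s_{13} = 14,  s_{14} = 37,  s_{15} = 21.
Since (s_{14}, s_{15}) = (s_2, s_3) = (37, 21) (two consecutive terms determine the rest), the sequence is eventually periodic: after a pre-period of length 1 it cycles with period 12.
For k ≥ 2, s_k depends only on (k - 2) mod 12. (73 - 2) mod 12 = 11, so s_{73} = s_{13} = 14.

14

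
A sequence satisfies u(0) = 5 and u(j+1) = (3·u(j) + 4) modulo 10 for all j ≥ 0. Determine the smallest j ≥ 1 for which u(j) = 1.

We have u(0) = 5, u(1) = 9, u(2) = 1, u(3) = 7, u(4) = 5.
Since u(4) = u(0) = 5, the sequence is periodic with period 4.
The value 1 first appears (with j ≥ 1) at u(2).

2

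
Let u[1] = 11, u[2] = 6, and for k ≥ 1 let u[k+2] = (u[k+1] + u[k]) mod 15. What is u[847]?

13

Listing terms: u[1] = 11, u[2] = 6, u[3] = 2, u[4] = 8, u[5] = 10, u[6] = 3, u[7] = 13, u[8] = 1, u[9] = 14, u[10] = 0, u[11] = 14, u[12] = 14, u[13] = 13, u[14] = 12, u[15] = 10, u[16] = 7, u[17] = 2, u[18] = 9, u[19] = 11, u[20] = 5, u[21] = 1, u[22] = 6, u[23] = 7, u[24] = 13, u[25] = 5, u[26] = 3, u[27] = 8, u[28] = 11, u[29] = 4, u[30] = 0, u[31] = 4, u[32] = 4, u[33] = 8, u[34] = 12, u[35] = 5, u[36] = 2, u[37] = 7, u[38] = 9, u[39] = 1, u[40] = 10, u[41] = 11, u[42] = 6.
Since (u[41], u[42]) = (u[1], u[2]) = (11, 6) (two consecutive terms determine the rest), the sequence is periodic with period 40.
So u[847] = u[1 + ((847-1) mod 40)] = u[7] = 13.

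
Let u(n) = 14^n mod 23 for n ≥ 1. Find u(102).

Listing terms: u(1) = 14,  u(2) = 12,  u(3) = 7,  u(4) = 6,  u(5) = 15,  u(6) = 3,  u(7) = 19,  u(8) = 13,  u(9) = 21,  u(10) = 18,  u(11) = 22,  u(12) = 9,  u(13) = 11,  u(14) = 16,  u(15) = 17,  u(16) = 8,  u(17) = 20,  u(18) = 4,  u(19) = 10,  u(20) = 2,  u(21) = 5,  u(22) = 1,  u(23) = 14.
Since u(23) = u(1) = 14, the sequence is periodic with period 22.
So u(102) = u(1 + ((102-1) mod 22)) = u(14) = 16.

16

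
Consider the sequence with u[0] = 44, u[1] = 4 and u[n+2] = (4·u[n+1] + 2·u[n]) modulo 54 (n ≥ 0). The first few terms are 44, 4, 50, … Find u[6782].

We have u[0] = 44, u[1] = 4, u[2] = 50, u[3] = 46, u[4] = 14, u[5] = 40, u[6] = 26, u[7] = 22, u[8] = 32, u[9] = 10, u[10] = 50, u[11] = 4, u[12] = 8, u[13] = 40, u[14] = 14, u[15] = 28, u[16] = 32, u[17] = 22, u[18] = 44, u[19] = 4.
The sequence repeats with period 18.
So u[6782] = u[0 + ((6782-0) mod 18)] = u[14] = 14.

14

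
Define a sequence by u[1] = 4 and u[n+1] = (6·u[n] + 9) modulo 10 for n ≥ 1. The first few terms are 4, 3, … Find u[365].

u[1] = 4,  u[2] = 3,  u[3] = 7,  u[4] = 1,  u[5] = 5,  u[6] = 9,  u[7] = 3.
Since u[7] = u[2] = 3, the sequence is eventually periodic: after a pre-period of length 1 it cycles with period 5.
For n ≥ 2, u[n] depends only on (n - 2) mod 5. (365 - 2) mod 5 = 3, so u[365] = u[5] = 5.

5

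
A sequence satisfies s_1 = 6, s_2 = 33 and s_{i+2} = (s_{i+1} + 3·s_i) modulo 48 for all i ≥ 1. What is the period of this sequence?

Listing terms: s_1 = 6, s_2 = 33, s_3 = 3, s_4 = 6, s_5 = 15, s_6 = 33, s_7 = 30, s_8 = 33, s_9 = 27, s_{10} = 30, s_{11} = 15, s_{12} = 9, s_{13} = 6, s_{14} = 33.
Since (s_{13}, s_{14}) = (s_1, s_2) = (6, 33) (two consecutive terms determine the rest), the sequence is periodic with period 12.

12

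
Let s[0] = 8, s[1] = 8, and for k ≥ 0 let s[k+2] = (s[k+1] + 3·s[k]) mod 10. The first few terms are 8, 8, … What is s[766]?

Listing terms: s[0] = 8; s[1] = 8; s[2] = 2; s[3] = 6; s[4] = 2; s[5] = 0; s[6] = 6; s[7] = 6; s[8] = 4; s[9] = 2; s[10] = 4; s[11] = 0; s[12] = 2; s[13] = 2; s[14] = 8; s[15] = 4; s[16] = 8; s[17] = 0; s[18] = 4; s[19] = 4; s[20] = 6; s[21] = 8; s[22] = 6; s[23] = 0; s[24] = 8; s[25] = 8.
The sequence repeats with period 24.
(766 - 0) mod 24 = 22, so s[766] = s[22] = 6.

6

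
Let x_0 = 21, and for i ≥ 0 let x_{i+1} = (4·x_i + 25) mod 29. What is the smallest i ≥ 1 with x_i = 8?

Computing terms: x_0 = 21, x_1 = 22, x_2 = 26, x_3 = 13, x_4 = 19, x_5 = 14, x_6 = 23, x_7 = 1, x_8 = 0, x_9 = 25, x_{10} = 9, x_{11} = 3, x_{12} = 8, x_{13} = 28, x_{14} = 21.
Since x_{14} = x_0 = 21, the sequence is periodic with period 14.
The value 8 first appears (with i ≥ 1) at x_{12}.

12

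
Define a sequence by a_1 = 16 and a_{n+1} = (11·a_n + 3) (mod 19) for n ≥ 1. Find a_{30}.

15

Listing terms: a_1 = 16,  a_2 = 8,  a_3 = 15,  a_4 = 16.
Since a_4 = a_1 = 16, the sequence is periodic with period 3.
(30 - 1) mod 3 = 2, so a_{30} = a_3 = 15.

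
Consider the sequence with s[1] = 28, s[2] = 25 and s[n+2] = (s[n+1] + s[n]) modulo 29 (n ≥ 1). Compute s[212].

25

Computing terms: s[1] = 28; s[2] = 25; s[3] = 24; s[4] = 20; s[5] = 15; s[6] = 6; s[7] = 21; s[8] = 27; s[9] = 19; s[10] = 17; s[11] = 7; s[12] = 24; s[13] = 2; s[14] = 26; s[15] = 28; s[16] = 25.
Since (s[15], s[16]) = (s[1], s[2]) = (28, 25) (two consecutive terms determine the rest), the sequence is periodic with period 14.
So s[212] = s[1 + ((212-1) mod 14)] = s[2] = 25.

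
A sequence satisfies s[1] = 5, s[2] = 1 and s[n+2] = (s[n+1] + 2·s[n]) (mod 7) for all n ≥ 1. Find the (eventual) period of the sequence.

6

We have s[1] = 5; s[2] = 1; s[3] = 4; s[4] = 6; s[5] = 0; s[6] = 5; s[7] = 5; s[8] = 1.
Since (s[7], s[8]) = (s[1], s[2]) = (5, 1) (two consecutive terms determine the rest), the sequence is periodic with period 6.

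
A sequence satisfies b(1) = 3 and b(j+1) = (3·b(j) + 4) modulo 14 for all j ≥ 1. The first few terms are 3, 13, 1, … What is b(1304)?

13

b(1) = 3,  b(2) = 13,  b(3) = 1,  b(4) = 7,  b(5) = 11,  b(6) = 9,  b(7) = 3.
Since b(7) = b(1) = 3, the sequence is periodic with period 6.
(1304 - 1) mod 6 = 1, so b(1304) = b(2) = 13.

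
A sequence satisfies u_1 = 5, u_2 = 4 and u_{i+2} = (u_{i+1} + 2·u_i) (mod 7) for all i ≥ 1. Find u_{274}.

u_1 = 5; u_2 = 4; u_3 = 0; u_4 = 1; u_5 = 1; u_6 = 3; u_7 = 5; u_8 = 4.
Since (u_7, u_8) = (u_1, u_2) = (5, 4) (two consecutive terms determine the rest), the sequence is periodic with period 6.
(274 - 1) mod 6 = 3, so u_{274} = u_4 = 1.

1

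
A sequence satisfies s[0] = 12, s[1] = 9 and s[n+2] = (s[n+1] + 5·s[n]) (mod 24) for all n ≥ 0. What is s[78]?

Computing terms: s[0] = 12, s[1] = 9, s[2] = 21, s[3] = 18, s[4] = 3, s[5] = 21, s[6] = 12, s[7] = 21, s[8] = 9, s[9] = 18, s[10] = 15, s[11] = 9, s[12] = 12, s[13] = 9.
The sequence repeats with period 12.
So s[78] = s[0 + ((78-0) mod 12)] = s[6] = 12.

12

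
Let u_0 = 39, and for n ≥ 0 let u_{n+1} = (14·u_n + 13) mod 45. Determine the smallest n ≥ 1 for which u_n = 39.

Computing terms: u_0 = 39, u_1 = 19, u_2 = 9, u_3 = 4, u_4 = 24, u_5 = 34, u_6 = 39.
The sequence repeats with period 6.
The value 39 next appears (with n ≥ 1) at u_6.

6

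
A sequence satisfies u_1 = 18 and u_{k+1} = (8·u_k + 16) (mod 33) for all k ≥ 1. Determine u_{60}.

Listing terms: u_1 = 18; u_2 = 28; u_3 = 9; u_4 = 22; u_5 = 27; u_6 = 1; u_7 = 24; u_8 = 10; u_9 = 30; u_{10} = 25; u_{11} = 18.
Since u_{11} = u_1 = 18, the sequence is periodic with period 10.
(60 - 1) mod 10 = 9, so u_{60} = u_{10} = 25.

25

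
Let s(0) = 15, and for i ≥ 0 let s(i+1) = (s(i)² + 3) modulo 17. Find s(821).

7

We have s(0) = 15,  s(1) = 7,  s(2) = 1,  s(3) = 4,  s(4) = 2,  s(5) = 7.
Since s(5) = s(1) = 7, the sequence is eventually periodic: after a pre-period of length 1 it cycles with period 4.
For i ≥ 1, s(i) depends only on (i - 1) mod 4. (821 - 1) mod 4 = 0, so s(821) = s(1) = 7.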